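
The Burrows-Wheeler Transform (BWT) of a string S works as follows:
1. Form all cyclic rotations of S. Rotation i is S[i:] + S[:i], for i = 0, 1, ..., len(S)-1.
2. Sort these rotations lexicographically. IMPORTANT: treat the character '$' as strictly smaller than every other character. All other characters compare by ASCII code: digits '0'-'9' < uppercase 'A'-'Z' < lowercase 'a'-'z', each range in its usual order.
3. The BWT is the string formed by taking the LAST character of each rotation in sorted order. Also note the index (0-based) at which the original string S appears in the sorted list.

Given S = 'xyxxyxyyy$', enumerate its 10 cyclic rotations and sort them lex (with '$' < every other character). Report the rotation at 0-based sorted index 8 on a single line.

All 10 rotations (rotation i = S[i:]+S[:i]):
  rot[0] = xyxxyxyyy$
  rot[1] = yxxyxyyy$x
  rot[2] = xxyxyyy$xy
  rot[3] = xyxyyy$xyx
  rot[4] = yxyyy$xyxx
  rot[5] = xyyy$xyxxy
  rot[6] = yyy$xyxxyx
  rot[7] = yy$xyxxyxy
  rot[8] = y$xyxxyxyy
  rot[9] = $xyxxyxyyy
Sorted (with $ < everything):
  sorted[0] = $xyxxyxyyy
  sorted[1] = xxyxyyy$xy
  sorted[2] = xyxxyxyyy$
  sorted[3] = xyxyyy$xyx
  sorted[4] = xyyy$xyxxy
  sorted[5] = y$xyxxyxyy
  sorted[6] = yxxyxyyy$x
  sorted[7] = yxyyy$xyxx
  sorted[8] = yy$xyxxyxy
  sorted[9] = yyy$xyxxyx
sorted[8] = yy$xyxxyxy

Answer: yy$xyxxyxy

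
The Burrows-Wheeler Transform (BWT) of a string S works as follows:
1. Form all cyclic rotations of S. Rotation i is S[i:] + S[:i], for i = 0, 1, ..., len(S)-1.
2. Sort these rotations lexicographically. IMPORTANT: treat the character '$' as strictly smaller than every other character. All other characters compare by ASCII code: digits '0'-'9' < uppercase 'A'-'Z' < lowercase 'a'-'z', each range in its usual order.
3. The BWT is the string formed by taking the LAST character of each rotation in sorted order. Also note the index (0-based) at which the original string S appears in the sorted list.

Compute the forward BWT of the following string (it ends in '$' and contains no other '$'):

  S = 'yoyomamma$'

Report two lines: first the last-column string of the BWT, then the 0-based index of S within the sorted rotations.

Answer: ammmoayyo$
9

Derivation:
All 10 rotations (rotation i = S[i:]+S[:i]):
  rot[0] = yoyomamma$
  rot[1] = oyomamma$y
  rot[2] = yomamma$yo
  rot[3] = omamma$yoy
  rot[4] = mamma$yoyo
  rot[5] = amma$yoyom
  rot[6] = mma$yoyoma
  rot[7] = ma$yoyomam
  rot[8] = a$yoyomamm
  rot[9] = $yoyomamma
Sorted (with $ < everything):
  sorted[0] = $yoyomamma  (last char: 'a')
  sorted[1] = a$yoyomamm  (last char: 'm')
  sorted[2] = amma$yoyom  (last char: 'm')
  sorted[3] = ma$yoyomam  (last char: 'm')
  sorted[4] = mamma$yoyo  (last char: 'o')
  sorted[5] = mma$yoyoma  (last char: 'a')
  sorted[6] = omamma$yoy  (last char: 'y')
  sorted[7] = oyomamma$y  (last char: 'y')
  sorted[8] = yomamma$yo  (last char: 'o')
  sorted[9] = yoyomamma$  (last char: '$')
Last column: ammmoayyo$
Original string S is at sorted index 9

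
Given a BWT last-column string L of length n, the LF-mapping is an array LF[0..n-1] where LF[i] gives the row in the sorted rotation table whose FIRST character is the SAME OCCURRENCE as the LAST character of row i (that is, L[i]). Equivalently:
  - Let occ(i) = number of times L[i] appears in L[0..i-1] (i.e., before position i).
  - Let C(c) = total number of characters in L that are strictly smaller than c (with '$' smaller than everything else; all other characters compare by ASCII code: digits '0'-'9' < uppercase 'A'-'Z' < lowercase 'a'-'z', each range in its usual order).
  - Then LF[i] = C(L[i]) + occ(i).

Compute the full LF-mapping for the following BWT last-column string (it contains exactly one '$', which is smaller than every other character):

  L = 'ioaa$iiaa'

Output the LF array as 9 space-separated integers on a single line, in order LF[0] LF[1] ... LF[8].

Answer: 5 8 1 2 0 6 7 3 4

Derivation:
Char counts: '$':1, 'a':4, 'i':3, 'o':1
C (first-col start): C('$')=0, C('a')=1, C('i')=5, C('o')=8
L[0]='i': occ=0, LF[0]=C('i')+0=5+0=5
L[1]='o': occ=0, LF[1]=C('o')+0=8+0=8
L[2]='a': occ=0, LF[2]=C('a')+0=1+0=1
L[3]='a': occ=1, LF[3]=C('a')+1=1+1=2
L[4]='$': occ=0, LF[4]=C('$')+0=0+0=0
L[5]='i': occ=1, LF[5]=C('i')+1=5+1=6
L[6]='i': occ=2, LF[6]=C('i')+2=5+2=7
L[7]='a': occ=2, LF[7]=C('a')+2=1+2=3
L[8]='a': occ=3, LF[8]=C('a')+3=1+3=4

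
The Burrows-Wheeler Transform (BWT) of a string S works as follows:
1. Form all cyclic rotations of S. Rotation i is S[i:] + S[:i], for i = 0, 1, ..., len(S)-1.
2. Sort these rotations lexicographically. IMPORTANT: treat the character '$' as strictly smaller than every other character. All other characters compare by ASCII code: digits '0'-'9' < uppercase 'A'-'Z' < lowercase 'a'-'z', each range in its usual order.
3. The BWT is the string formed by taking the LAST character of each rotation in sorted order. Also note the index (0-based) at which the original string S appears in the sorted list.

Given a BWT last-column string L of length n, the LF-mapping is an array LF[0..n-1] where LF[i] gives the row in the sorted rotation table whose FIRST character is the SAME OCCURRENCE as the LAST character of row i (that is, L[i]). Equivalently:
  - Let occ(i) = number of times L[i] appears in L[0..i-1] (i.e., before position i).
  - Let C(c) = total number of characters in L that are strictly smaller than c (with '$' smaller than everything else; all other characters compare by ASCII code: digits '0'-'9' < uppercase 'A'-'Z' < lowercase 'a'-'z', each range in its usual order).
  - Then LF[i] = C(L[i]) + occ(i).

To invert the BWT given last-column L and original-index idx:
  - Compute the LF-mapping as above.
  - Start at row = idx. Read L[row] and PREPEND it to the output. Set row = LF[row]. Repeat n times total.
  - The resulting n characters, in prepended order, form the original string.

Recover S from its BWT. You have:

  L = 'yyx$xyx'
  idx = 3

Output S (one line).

Answer: xyyxxy$

Derivation:
LF mapping: 4 5 1 0 2 6 3
Walk LF starting at row 3, prepending L[row]:
  step 1: row=3, L[3]='$', prepend. Next row=LF[3]=0
  step 2: row=0, L[0]='y', prepend. Next row=LF[0]=4
  step 3: row=4, L[4]='x', prepend. Next row=LF[4]=2
  step 4: row=2, L[2]='x', prepend. Next row=LF[2]=1
  step 5: row=1, L[1]='y', prepend. Next row=LF[1]=5
  step 6: row=5, L[5]='y', prepend. Next row=LF[5]=6
  step 7: row=6, L[6]='x', prepend. Next row=LF[6]=3
Reversed output: xyyxxy$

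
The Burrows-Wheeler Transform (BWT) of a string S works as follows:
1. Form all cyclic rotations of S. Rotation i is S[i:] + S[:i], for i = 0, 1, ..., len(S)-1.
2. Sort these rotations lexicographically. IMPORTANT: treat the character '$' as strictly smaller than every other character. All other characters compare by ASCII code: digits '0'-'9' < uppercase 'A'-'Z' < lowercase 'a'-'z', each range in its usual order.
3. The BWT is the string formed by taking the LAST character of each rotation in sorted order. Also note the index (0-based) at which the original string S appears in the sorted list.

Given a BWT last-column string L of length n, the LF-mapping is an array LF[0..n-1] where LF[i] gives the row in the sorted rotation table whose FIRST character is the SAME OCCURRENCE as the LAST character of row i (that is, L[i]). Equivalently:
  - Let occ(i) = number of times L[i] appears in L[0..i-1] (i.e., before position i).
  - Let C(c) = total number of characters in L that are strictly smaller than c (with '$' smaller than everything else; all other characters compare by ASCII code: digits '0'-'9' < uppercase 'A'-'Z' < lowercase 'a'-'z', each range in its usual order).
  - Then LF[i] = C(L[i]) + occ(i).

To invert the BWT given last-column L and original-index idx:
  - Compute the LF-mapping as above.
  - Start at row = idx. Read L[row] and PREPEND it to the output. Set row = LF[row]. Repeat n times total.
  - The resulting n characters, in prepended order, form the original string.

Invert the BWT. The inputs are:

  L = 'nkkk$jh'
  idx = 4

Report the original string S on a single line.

LF mapping: 6 3 4 5 0 2 1
Walk LF starting at row 4, prepending L[row]:
  step 1: row=4, L[4]='$', prepend. Next row=LF[4]=0
  step 2: row=0, L[0]='n', prepend. Next row=LF[0]=6
  step 3: row=6, L[6]='h', prepend. Next row=LF[6]=1
  step 4: row=1, L[1]='k', prepend. Next row=LF[1]=3
  step 5: row=3, L[3]='k', prepend. Next row=LF[3]=5
  step 6: row=5, L[5]='j', prepend. Next row=LF[5]=2
  step 7: row=2, L[2]='k', prepend. Next row=LF[2]=4
Reversed output: kjkkhn$

Answer: kjkkhn$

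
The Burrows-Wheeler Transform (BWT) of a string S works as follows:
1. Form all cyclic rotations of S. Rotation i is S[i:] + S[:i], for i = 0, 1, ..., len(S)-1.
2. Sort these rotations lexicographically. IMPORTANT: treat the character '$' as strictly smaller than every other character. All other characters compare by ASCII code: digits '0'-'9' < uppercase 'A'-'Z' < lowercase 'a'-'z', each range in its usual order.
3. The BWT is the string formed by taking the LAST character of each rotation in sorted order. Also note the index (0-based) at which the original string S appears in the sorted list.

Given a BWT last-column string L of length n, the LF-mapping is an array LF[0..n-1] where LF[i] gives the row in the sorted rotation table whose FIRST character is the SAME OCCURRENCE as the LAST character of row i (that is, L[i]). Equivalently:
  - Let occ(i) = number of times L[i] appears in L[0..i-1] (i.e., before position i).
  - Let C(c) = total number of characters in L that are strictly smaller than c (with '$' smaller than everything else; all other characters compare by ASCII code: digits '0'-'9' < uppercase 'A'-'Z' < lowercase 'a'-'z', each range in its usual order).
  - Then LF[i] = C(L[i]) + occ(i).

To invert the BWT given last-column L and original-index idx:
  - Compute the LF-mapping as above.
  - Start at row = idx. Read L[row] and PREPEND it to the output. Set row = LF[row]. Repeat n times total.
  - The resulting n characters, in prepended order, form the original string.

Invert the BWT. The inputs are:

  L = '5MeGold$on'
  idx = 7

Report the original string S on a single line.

LF mapping: 1 3 5 2 8 6 4 0 9 7
Walk LF starting at row 7, prepending L[row]:
  step 1: row=7, L[7]='$', prepend. Next row=LF[7]=0
  step 2: row=0, L[0]='5', prepend. Next row=LF[0]=1
  step 3: row=1, L[1]='M', prepend. Next row=LF[1]=3
  step 4: row=3, L[3]='G', prepend. Next row=LF[3]=2
  step 5: row=2, L[2]='e', prepend. Next row=LF[2]=5
  step 6: row=5, L[5]='l', prepend. Next row=LF[5]=6
  step 7: row=6, L[6]='d', prepend. Next row=LF[6]=4
  step 8: row=4, L[4]='o', prepend. Next row=LF[4]=8
  step 9: row=8, L[8]='o', prepend. Next row=LF[8]=9
  step 10: row=9, L[9]='n', prepend. Next row=LF[9]=7
Reversed output: noodleGM5$

Answer: noodleGM5$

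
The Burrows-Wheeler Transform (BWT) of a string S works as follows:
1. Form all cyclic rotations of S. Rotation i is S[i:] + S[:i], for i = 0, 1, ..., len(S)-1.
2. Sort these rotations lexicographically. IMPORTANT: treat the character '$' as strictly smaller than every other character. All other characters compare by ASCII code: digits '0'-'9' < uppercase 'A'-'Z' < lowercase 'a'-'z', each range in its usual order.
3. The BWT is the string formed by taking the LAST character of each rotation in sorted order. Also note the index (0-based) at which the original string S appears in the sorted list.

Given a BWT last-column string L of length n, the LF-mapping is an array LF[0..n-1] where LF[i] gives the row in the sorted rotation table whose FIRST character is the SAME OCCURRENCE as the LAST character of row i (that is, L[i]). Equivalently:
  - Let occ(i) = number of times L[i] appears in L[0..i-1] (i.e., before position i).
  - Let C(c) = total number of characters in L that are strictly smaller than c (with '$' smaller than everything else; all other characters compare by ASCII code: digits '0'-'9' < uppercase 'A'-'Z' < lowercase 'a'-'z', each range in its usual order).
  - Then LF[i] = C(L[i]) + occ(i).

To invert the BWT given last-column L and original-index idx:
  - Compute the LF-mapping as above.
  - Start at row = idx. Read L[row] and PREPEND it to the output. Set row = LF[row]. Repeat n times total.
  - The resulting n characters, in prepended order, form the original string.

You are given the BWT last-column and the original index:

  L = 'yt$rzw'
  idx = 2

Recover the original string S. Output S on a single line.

LF mapping: 4 2 0 1 5 3
Walk LF starting at row 2, prepending L[row]:
  step 1: row=2, L[2]='$', prepend. Next row=LF[2]=0
  step 2: row=0, L[0]='y', prepend. Next row=LF[0]=4
  step 3: row=4, L[4]='z', prepend. Next row=LF[4]=5
  step 4: row=5, L[5]='w', prepend. Next row=LF[5]=3
  step 5: row=3, L[3]='r', prepend. Next row=LF[3]=1
  step 6: row=1, L[1]='t', prepend. Next row=LF[1]=2
Reversed output: trwzy$

Answer: trwzy$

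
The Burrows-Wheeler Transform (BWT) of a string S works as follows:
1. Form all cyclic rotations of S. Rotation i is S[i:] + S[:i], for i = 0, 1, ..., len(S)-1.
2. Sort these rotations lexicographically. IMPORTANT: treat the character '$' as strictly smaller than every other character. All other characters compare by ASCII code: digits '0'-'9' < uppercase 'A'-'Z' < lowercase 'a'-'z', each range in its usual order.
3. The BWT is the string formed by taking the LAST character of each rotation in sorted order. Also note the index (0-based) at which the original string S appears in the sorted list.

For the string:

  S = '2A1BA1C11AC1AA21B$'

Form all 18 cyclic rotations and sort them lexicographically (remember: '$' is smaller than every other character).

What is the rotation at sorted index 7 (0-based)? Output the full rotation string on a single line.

Answer: 21B$2A1BA1C11AC1AA

Derivation:
All 18 rotations (rotation i = S[i:]+S[:i]):
  rot[0] = 2A1BA1C11AC1AA21B$
  rot[1] = A1BA1C11AC1AA21B$2
  rot[2] = 1BA1C11AC1AA21B$2A
  rot[3] = BA1C11AC1AA21B$2A1
  rot[4] = A1C11AC1AA21B$2A1B
  rot[5] = 1C11AC1AA21B$2A1BA
  rot[6] = C11AC1AA21B$2A1BA1
  rot[7] = 11AC1AA21B$2A1BA1C
  rot[8] = 1AC1AA21B$2A1BA1C1
  rot[9] = AC1AA21B$2A1BA1C11
  rot[10] = C1AA21B$2A1BA1C11A
  rot[11] = 1AA21B$2A1BA1C11AC
  rot[12] = AA21B$2A1BA1C11AC1
  rot[13] = A21B$2A1BA1C11AC1A
  rot[14] = 21B$2A1BA1C11AC1AA
  rot[15] = 1B$2A1BA1C11AC1AA2
  rot[16] = B$2A1BA1C11AC1AA21
  rot[17] = $2A1BA1C11AC1AA21B
Sorted (with $ < everything):
  sorted[0] = $2A1BA1C11AC1AA21B
  sorted[1] = 11AC1AA21B$2A1BA1C
  sorted[2] = 1AA21B$2A1BA1C11AC
  sorted[3] = 1AC1AA21B$2A1BA1C1
  sorted[4] = 1B$2A1BA1C11AC1AA2
  sorted[5] = 1BA1C11AC1AA21B$2A
  sorted[6] = 1C11AC1AA21B$2A1BA
  sorted[7] = 21B$2A1BA1C11AC1AA
  sorted[8] = 2A1BA1C11AC1AA21B$
  sorted[9] = A1BA1C11AC1AA21B$2
  sorted[10] = A1C11AC1AA21B$2A1B
  sorted[11] = A21B$2A1BA1C11AC1A
  sorted[12] = AA21B$2A1BA1C11AC1
  sorted[13] = AC1AA21B$2A1BA1C11
  sorted[14] = B$2A1BA1C11AC1AA21
  sorted[15] = BA1C11AC1AA21B$2A1
  sorted[16] = C11AC1AA21B$2A1BA1
  sorted[17] = C1AA21B$2A1BA1C11A
sorted[7] = 21B$2A1BA1C11AC1AA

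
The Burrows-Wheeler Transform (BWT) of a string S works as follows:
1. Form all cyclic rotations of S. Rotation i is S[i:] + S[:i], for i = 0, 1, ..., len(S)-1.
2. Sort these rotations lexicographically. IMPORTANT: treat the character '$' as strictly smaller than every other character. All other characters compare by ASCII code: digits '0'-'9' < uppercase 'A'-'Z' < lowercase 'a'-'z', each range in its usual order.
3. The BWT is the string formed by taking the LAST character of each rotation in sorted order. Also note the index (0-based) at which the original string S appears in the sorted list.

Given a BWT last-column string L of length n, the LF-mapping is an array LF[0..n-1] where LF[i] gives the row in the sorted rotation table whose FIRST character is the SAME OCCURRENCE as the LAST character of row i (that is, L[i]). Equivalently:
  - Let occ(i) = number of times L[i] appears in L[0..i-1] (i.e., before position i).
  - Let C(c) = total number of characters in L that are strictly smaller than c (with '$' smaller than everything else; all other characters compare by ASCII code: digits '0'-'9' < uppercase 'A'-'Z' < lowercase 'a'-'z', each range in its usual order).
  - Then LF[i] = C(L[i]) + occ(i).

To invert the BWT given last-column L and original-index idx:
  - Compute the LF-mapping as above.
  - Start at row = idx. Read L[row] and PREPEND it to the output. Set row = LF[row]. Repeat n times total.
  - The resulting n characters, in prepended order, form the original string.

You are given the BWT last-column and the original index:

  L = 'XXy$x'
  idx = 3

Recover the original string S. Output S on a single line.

Answer: xyXX$

Derivation:
LF mapping: 1 2 4 0 3
Walk LF starting at row 3, prepending L[row]:
  step 1: row=3, L[3]='$', prepend. Next row=LF[3]=0
  step 2: row=0, L[0]='X', prepend. Next row=LF[0]=1
  step 3: row=1, L[1]='X', prepend. Next row=LF[1]=2
  step 4: row=2, L[2]='y', prepend. Next row=LF[2]=4
  step 5: row=4, L[4]='x', prepend. Next row=LF[4]=3
Reversed output: xyXX$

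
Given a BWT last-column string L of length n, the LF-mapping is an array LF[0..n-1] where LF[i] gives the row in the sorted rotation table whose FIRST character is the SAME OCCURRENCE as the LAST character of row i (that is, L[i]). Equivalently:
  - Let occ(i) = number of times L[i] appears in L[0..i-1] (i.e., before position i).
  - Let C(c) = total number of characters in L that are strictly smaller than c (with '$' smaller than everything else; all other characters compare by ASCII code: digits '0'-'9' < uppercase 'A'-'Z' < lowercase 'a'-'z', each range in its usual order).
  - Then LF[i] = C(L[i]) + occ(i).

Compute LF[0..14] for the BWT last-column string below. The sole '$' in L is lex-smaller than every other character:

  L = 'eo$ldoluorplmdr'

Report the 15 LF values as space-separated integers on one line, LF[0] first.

Answer: 3 8 0 4 1 9 5 14 10 12 11 6 7 2 13

Derivation:
Char counts: '$':1, 'd':2, 'e':1, 'l':3, 'm':1, 'o':3, 'p':1, 'r':2, 'u':1
C (first-col start): C('$')=0, C('d')=1, C('e')=3, C('l')=4, C('m')=7, C('o')=8, C('p')=11, C('r')=12, C('u')=14
L[0]='e': occ=0, LF[0]=C('e')+0=3+0=3
L[1]='o': occ=0, LF[1]=C('o')+0=8+0=8
L[2]='$': occ=0, LF[2]=C('$')+0=0+0=0
L[3]='l': occ=0, LF[3]=C('l')+0=4+0=4
L[4]='d': occ=0, LF[4]=C('d')+0=1+0=1
L[5]='o': occ=1, LF[5]=C('o')+1=8+1=9
L[6]='l': occ=1, LF[6]=C('l')+1=4+1=5
L[7]='u': occ=0, LF[7]=C('u')+0=14+0=14
L[8]='o': occ=2, LF[8]=C('o')+2=8+2=10
L[9]='r': occ=0, LF[9]=C('r')+0=12+0=12
L[10]='p': occ=0, LF[10]=C('p')+0=11+0=11
L[11]='l': occ=2, LF[11]=C('l')+2=4+2=6
L[12]='m': occ=0, LF[12]=C('m')+0=7+0=7
L[13]='d': occ=1, LF[13]=C('d')+1=1+1=2
L[14]='r': occ=1, LF[14]=C('r')+1=12+1=13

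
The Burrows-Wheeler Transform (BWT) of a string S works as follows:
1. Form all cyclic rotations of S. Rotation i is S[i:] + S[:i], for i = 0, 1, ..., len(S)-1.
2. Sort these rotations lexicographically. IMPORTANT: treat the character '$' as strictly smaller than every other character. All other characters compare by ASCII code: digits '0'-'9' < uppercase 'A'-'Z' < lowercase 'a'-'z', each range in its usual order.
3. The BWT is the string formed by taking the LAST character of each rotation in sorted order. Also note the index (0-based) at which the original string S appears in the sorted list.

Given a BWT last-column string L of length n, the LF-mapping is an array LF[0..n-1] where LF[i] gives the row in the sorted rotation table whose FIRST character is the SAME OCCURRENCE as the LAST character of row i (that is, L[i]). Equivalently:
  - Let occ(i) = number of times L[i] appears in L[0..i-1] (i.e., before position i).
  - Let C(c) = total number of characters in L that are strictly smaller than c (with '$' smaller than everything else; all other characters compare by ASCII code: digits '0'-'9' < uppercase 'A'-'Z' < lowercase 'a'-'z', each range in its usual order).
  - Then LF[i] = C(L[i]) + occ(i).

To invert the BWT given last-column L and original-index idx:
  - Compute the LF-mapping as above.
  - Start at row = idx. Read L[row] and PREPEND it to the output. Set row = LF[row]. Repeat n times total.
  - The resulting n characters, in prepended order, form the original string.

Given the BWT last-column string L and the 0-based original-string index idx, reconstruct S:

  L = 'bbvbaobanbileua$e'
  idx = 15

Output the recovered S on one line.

Answer: unbelievabbaobab$

Derivation:
LF mapping: 4 5 16 6 1 14 7 2 13 8 11 12 9 15 3 0 10
Walk LF starting at row 15, prepending L[row]:
  step 1: row=15, L[15]='$', prepend. Next row=LF[15]=0
  step 2: row=0, L[0]='b', prepend. Next row=LF[0]=4
  step 3: row=4, L[4]='a', prepend. Next row=LF[4]=1
  step 4: row=1, L[1]='b', prepend. Next row=LF[1]=5
  step 5: row=5, L[5]='o', prepend. Next row=LF[5]=14
  step 6: row=14, L[14]='a', prepend. Next row=LF[14]=3
  step 7: row=3, L[3]='b', prepend. Next row=LF[3]=6
  step 8: row=6, L[6]='b', prepend. Next row=LF[6]=7
  step 9: row=7, L[7]='a', prepend. Next row=LF[7]=2
  step 10: row=2, L[2]='v', prepend. Next row=LF[2]=16
  step 11: row=16, L[16]='e', prepend. Next row=LF[16]=10
  step 12: row=10, L[10]='i', prepend. Next row=LF[10]=11
  step 13: row=11, L[11]='l', prepend. Next row=LF[11]=12
  step 14: row=12, L[12]='e', prepend. Next row=LF[12]=9
  step 15: row=9, L[9]='b', prepend. Next row=LF[9]=8
  step 16: row=8, L[8]='n', prepend. Next row=LF[8]=13
  step 17: row=13, L[13]='u', prepend. Next row=LF[13]=15
Reversed output: unbelievabbaobab$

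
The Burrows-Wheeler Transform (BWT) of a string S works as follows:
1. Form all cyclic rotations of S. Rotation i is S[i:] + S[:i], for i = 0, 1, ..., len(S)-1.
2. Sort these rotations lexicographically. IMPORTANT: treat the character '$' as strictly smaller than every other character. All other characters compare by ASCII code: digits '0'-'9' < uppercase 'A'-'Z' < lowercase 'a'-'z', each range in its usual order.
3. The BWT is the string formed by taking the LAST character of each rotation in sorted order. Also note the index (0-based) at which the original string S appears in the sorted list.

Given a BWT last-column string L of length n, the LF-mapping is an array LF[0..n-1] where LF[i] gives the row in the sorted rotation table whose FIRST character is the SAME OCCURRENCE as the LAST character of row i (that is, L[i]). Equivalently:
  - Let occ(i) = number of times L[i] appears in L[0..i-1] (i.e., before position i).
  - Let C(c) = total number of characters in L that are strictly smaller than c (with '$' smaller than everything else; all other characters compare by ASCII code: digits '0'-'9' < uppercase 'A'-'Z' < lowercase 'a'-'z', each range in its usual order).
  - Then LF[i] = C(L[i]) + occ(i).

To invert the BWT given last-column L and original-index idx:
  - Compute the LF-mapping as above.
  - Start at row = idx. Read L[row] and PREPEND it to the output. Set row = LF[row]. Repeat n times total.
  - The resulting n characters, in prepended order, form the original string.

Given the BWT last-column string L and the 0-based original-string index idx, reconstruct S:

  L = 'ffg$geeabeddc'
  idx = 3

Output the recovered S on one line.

Answer: cgdfaeedgbef$

Derivation:
LF mapping: 9 10 11 0 12 6 7 1 2 8 4 5 3
Walk LF starting at row 3, prepending L[row]:
  step 1: row=3, L[3]='$', prepend. Next row=LF[3]=0
  step 2: row=0, L[0]='f', prepend. Next row=LF[0]=9
  step 3: row=9, L[9]='e', prepend. Next row=LF[9]=8
  step 4: row=8, L[8]='b', prepend. Next row=LF[8]=2
  step 5: row=2, L[2]='g', prepend. Next row=LF[2]=11
  step 6: row=11, L[11]='d', prepend. Next row=LF[11]=5
  step 7: row=5, L[5]='e', prepend. Next row=LF[5]=6
  step 8: row=6, L[6]='e', prepend. Next row=LF[6]=7
  step 9: row=7, L[7]='a', prepend. Next row=LF[7]=1
  step 10: row=1, L[1]='f', prepend. Next row=LF[1]=10
  step 11: row=10, L[10]='d', prepend. Next row=LF[10]=4
  step 12: row=4, L[4]='g', prepend. Next row=LF[4]=12
  step 13: row=12, L[12]='c', prepend. Next row=LF[12]=3
Reversed output: cgdfaeedgbef$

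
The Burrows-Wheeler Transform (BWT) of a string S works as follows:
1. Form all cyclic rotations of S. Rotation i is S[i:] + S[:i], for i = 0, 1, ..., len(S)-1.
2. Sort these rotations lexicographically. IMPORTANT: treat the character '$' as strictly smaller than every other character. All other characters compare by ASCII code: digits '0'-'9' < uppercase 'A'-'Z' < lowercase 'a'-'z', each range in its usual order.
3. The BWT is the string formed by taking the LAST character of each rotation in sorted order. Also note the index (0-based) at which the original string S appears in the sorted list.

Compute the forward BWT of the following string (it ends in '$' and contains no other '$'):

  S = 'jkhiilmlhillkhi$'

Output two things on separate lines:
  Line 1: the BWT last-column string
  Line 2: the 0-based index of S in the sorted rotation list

All 16 rotations (rotation i = S[i:]+S[:i]):
  rot[0] = jkhiilmlhillkhi$
  rot[1] = khiilmlhillkhi$j
  rot[2] = hiilmlhillkhi$jk
  rot[3] = iilmlhillkhi$jkh
  rot[4] = ilmlhillkhi$jkhi
  rot[5] = lmlhillkhi$jkhii
  rot[6] = mlhillkhi$jkhiil
  rot[7] = lhillkhi$jkhiilm
  rot[8] = hillkhi$jkhiilml
  rot[9] = illkhi$jkhiilmlh
  rot[10] = llkhi$jkhiilmlhi
  rot[11] = lkhi$jkhiilmlhil
  rot[12] = khi$jkhiilmlhill
  rot[13] = hi$jkhiilmlhillk
  rot[14] = i$jkhiilmlhillkh
  rot[15] = $jkhiilmlhillkhi
Sorted (with $ < everything):
  sorted[0] = $jkhiilmlhillkhi  (last char: 'i')
  sorted[1] = hi$jkhiilmlhillk  (last char: 'k')
  sorted[2] = hiilmlhillkhi$jk  (last char: 'k')
  sorted[3] = hillkhi$jkhiilml  (last char: 'l')
  sorted[4] = i$jkhiilmlhillkh  (last char: 'h')
  sorted[5] = iilmlhillkhi$jkh  (last char: 'h')
  sorted[6] = illkhi$jkhiilmlh  (last char: 'h')
  sorted[7] = ilmlhillkhi$jkhi  (last char: 'i')
  sorted[8] = jkhiilmlhillkhi$  (last char: '$')
  sorted[9] = khi$jkhiilmlhill  (last char: 'l')
  sorted[10] = khiilmlhillkhi$j  (last char: 'j')
  sorted[11] = lhillkhi$jkhiilm  (last char: 'm')
  sorted[12] = lkhi$jkhiilmlhil  (last char: 'l')
  sorted[13] = llkhi$jkhiilmlhi  (last char: 'i')
  sorted[14] = lmlhillkhi$jkhii  (last char: 'i')
  sorted[15] = mlhillkhi$jkhiil  (last char: 'l')
Last column: ikklhhhi$ljmliil
Original string S is at sorted index 8

Answer: ikklhhhi$ljmliil
8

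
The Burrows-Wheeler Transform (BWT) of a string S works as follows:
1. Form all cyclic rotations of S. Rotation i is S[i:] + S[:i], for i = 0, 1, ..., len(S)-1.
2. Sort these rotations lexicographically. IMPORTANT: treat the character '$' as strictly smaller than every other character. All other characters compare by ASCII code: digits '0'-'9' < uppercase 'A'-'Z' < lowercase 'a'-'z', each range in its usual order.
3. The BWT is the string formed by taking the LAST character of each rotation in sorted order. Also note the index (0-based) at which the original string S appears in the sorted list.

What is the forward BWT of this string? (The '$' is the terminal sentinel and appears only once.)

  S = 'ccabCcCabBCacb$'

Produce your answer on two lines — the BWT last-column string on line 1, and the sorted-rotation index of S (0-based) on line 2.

All 15 rotations (rotation i = S[i:]+S[:i]):
  rot[0] = ccabCcCabBCacb$
  rot[1] = cabCcCabBCacb$c
  rot[2] = abCcCabBCacb$cc
  rot[3] = bCcCabBCacb$cca
  rot[4] = CcCabBCacb$ccab
  rot[5] = cCabBCacb$ccabC
  rot[6] = CabBCacb$ccabCc
  rot[7] = abBCacb$ccabCcC
  rot[8] = bBCacb$ccabCcCa
  rot[9] = BCacb$ccabCcCab
  rot[10] = Cacb$ccabCcCabB
  rot[11] = acb$ccabCcCabBC
  rot[12] = cb$ccabCcCabBCa
  rot[13] = b$ccabCcCabBCac
  rot[14] = $ccabCcCabBCacb
Sorted (with $ < everything):
  sorted[0] = $ccabCcCabBCacb  (last char: 'b')
  sorted[1] = BCacb$ccabCcCab  (last char: 'b')
  sorted[2] = CabBCacb$ccabCc  (last char: 'c')
  sorted[3] = Cacb$ccabCcCabB  (last char: 'B')
  sorted[4] = CcCabBCacb$ccab  (last char: 'b')
  sorted[5] = abBCacb$ccabCcC  (last char: 'C')
  sorted[6] = abCcCabBCacb$cc  (last char: 'c')
  sorted[7] = acb$ccabCcCabBC  (last char: 'C')
  sorted[8] = b$ccabCcCabBCac  (last char: 'c')
  sorted[9] = bBCacb$ccabCcCa  (last char: 'a')
  sorted[10] = bCcCabBCacb$cca  (last char: 'a')
  sorted[11] = cCabBCacb$ccabC  (last char: 'C')
  sorted[12] = cabCcCabBCacb$c  (last char: 'c')
  sorted[13] = cb$ccabCcCabBCa  (last char: 'a')
  sorted[14] = ccabCcCabBCacb$  (last char: '$')
Last column: bbcBbCcCcaaCca$
Original string S is at sorted index 14

Answer: bbcBbCcCcaaCca$
14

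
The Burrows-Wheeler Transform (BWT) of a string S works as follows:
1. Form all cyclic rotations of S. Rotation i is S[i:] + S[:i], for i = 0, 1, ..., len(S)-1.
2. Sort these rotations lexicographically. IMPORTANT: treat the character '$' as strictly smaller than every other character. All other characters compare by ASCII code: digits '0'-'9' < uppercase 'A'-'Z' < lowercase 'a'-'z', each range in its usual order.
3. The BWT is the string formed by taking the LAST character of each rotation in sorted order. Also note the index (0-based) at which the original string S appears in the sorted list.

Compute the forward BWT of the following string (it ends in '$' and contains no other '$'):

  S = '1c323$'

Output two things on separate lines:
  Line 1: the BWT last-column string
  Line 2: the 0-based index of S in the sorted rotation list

Answer: 3$32c1
1

Derivation:
All 6 rotations (rotation i = S[i:]+S[:i]):
  rot[0] = 1c323$
  rot[1] = c323$1
  rot[2] = 323$1c
  rot[3] = 23$1c3
  rot[4] = 3$1c32
  rot[5] = $1c323
Sorted (with $ < everything):
  sorted[0] = $1c323  (last char: '3')
  sorted[1] = 1c323$  (last char: '$')
  sorted[2] = 23$1c3  (last char: '3')
  sorted[3] = 3$1c32  (last char: '2')
  sorted[4] = 323$1c  (last char: 'c')
  sorted[5] = c323$1  (last char: '1')
Last column: 3$32c1
Original string S is at sorted index 1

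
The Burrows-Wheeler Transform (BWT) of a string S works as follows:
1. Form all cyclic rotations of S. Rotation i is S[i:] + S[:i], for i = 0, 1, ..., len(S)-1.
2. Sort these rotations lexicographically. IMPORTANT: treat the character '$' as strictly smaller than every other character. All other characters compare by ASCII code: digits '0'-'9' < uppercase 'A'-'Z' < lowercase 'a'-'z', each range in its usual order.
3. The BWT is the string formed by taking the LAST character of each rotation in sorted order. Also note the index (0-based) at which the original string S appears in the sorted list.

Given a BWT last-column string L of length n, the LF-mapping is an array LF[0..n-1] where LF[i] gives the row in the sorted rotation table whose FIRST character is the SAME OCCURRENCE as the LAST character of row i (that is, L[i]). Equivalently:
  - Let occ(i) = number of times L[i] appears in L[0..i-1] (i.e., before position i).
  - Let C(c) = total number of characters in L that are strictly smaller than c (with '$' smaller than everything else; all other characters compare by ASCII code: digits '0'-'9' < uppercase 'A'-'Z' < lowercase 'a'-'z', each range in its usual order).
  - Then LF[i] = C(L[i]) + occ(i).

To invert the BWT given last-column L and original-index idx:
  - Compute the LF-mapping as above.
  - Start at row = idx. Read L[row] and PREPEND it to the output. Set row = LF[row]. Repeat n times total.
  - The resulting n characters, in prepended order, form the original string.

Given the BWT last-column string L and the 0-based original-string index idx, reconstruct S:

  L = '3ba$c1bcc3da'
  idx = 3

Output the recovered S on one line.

Answer: 3cbb1adcca3$

Derivation:
LF mapping: 2 6 4 0 8 1 7 9 10 3 11 5
Walk LF starting at row 3, prepending L[row]:
  step 1: row=3, L[3]='$', prepend. Next row=LF[3]=0
  step 2: row=0, L[0]='3', prepend. Next row=LF[0]=2
  step 3: row=2, L[2]='a', prepend. Next row=LF[2]=4
  step 4: row=4, L[4]='c', prepend. Next row=LF[4]=8
  step 5: row=8, L[8]='c', prepend. Next row=LF[8]=10
  step 6: row=10, L[10]='d', prepend. Next row=LF[10]=11
  step 7: row=11, L[11]='a', prepend. Next row=LF[11]=5
  step 8: row=5, L[5]='1', prepend. Next row=LF[5]=1
  step 9: row=1, L[1]='b', prepend. Next row=LF[1]=6
  step 10: row=6, L[6]='b', prepend. Next row=LF[6]=7
  step 11: row=7, L[7]='c', prepend. Next row=LF[7]=9
  step 12: row=9, L[9]='3', prepend. Next row=LF[9]=3
Reversed output: 3cbb1adcca3$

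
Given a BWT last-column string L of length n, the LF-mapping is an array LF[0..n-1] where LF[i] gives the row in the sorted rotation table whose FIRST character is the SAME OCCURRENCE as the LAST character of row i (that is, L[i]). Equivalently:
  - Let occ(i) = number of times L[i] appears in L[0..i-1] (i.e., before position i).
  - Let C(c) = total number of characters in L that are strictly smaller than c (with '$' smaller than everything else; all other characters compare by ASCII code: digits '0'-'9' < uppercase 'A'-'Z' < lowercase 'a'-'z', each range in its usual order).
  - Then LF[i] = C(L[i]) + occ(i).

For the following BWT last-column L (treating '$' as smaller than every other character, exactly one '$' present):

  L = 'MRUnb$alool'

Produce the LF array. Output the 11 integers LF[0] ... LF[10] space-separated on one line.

Char counts: '$':1, 'M':1, 'R':1, 'U':1, 'a':1, 'b':1, 'l':2, 'n':1, 'o':2
C (first-col start): C('$')=0, C('M')=1, C('R')=2, C('U')=3, C('a')=4, C('b')=5, C('l')=6, C('n')=8, C('o')=9
L[0]='M': occ=0, LF[0]=C('M')+0=1+0=1
L[1]='R': occ=0, LF[1]=C('R')+0=2+0=2
L[2]='U': occ=0, LF[2]=C('U')+0=3+0=3
L[3]='n': occ=0, LF[3]=C('n')+0=8+0=8
L[4]='b': occ=0, LF[4]=C('b')+0=5+0=5
L[5]='$': occ=0, LF[5]=C('$')+0=0+0=0
L[6]='a': occ=0, LF[6]=C('a')+0=4+0=4
L[7]='l': occ=0, LF[7]=C('l')+0=6+0=6
L[8]='o': occ=0, LF[8]=C('o')+0=9+0=9
L[9]='o': occ=1, LF[9]=C('o')+1=9+1=10
L[10]='l': occ=1, LF[10]=C('l')+1=6+1=7

Answer: 1 2 3 8 5 0 4 6 9 10 7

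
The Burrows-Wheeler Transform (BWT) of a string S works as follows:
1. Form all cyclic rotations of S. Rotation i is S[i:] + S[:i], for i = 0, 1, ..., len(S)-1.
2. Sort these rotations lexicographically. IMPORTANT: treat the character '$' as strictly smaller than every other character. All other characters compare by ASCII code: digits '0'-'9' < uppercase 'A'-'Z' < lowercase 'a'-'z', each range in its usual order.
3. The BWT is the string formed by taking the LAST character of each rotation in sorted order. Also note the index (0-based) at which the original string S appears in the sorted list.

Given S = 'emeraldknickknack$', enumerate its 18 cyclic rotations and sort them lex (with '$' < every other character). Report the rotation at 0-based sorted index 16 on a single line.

Answer: nickknack$emeraldk

Derivation:
All 18 rotations (rotation i = S[i:]+S[:i]):
  rot[0] = emeraldknickknack$
  rot[1] = meraldknickknack$e
  rot[2] = eraldknickknack$em
  rot[3] = raldknickknack$eme
  rot[4] = aldknickknack$emer
  rot[5] = ldknickknack$emera
  rot[6] = dknickknack$emeral
  rot[7] = knickknack$emerald
  rot[8] = nickknack$emeraldk
  rot[9] = ickknack$emeraldkn
  rot[10] = ckknack$emeraldkni
  rot[11] = kknack$emeraldknic
  rot[12] = knack$emeraldknick
  rot[13] = nack$emeraldknickk
  rot[14] = ack$emeraldknickkn
  rot[15] = ck$emeraldknickkna
  rot[16] = k$emeraldknickknac
  rot[17] = $emeraldknickknack
Sorted (with $ < everything):
  sorted[0] = $emeraldknickknack
  sorted[1] = ack$emeraldknickkn
  sorted[2] = aldknickknack$emer
  sorted[3] = ck$emeraldknickkna
  sorted[4] = ckknack$emeraldkni
  sorted[5] = dknickknack$emeral
  sorted[6] = emeraldknickknack$
  sorted[7] = eraldknickknack$em
  sorted[8] = ickknack$emeraldkn
  sorted[9] = k$emeraldknickknac
  sorted[10] = kknack$emeraldknic
  sorted[11] = knack$emeraldknick
  sorted[12] = knickknack$emerald
  sorted[13] = ldknickknack$emera
  sorted[14] = meraldknickknack$e
  sorted[15] = nack$emeraldknickk
  sorted[16] = nickknack$emeraldk
  sorted[17] = raldknickknack$eme
sorted[16] = nickknack$emeraldk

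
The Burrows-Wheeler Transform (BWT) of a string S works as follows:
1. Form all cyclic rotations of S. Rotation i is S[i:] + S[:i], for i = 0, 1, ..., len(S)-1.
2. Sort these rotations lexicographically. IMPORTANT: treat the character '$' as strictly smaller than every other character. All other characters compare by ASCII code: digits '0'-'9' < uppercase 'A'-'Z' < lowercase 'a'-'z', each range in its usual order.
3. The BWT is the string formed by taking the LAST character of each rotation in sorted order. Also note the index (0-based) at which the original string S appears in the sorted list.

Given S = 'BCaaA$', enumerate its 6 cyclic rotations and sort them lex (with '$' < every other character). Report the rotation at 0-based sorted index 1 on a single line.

All 6 rotations (rotation i = S[i:]+S[:i]):
  rot[0] = BCaaA$
  rot[1] = CaaA$B
  rot[2] = aaA$BC
  rot[3] = aA$BCa
  rot[4] = A$BCaa
  rot[5] = $BCaaA
Sorted (with $ < everything):
  sorted[0] = $BCaaA
  sorted[1] = A$BCaa
  sorted[2] = BCaaA$
  sorted[3] = CaaA$B
  sorted[4] = aA$BCa
  sorted[5] = aaA$BC
sorted[1] = A$BCaa

Answer: A$BCaa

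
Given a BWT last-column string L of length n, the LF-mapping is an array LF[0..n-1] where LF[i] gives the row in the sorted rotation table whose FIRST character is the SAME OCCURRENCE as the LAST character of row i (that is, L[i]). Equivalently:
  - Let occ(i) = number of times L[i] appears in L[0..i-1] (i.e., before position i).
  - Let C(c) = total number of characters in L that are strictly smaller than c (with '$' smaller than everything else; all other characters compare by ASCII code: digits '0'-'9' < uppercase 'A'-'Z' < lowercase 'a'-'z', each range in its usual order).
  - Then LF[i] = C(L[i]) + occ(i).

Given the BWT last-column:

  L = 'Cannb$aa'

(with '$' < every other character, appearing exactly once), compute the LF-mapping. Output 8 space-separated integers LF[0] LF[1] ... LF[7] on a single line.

Char counts: '$':1, 'C':1, 'a':3, 'b':1, 'n':2
C (first-col start): C('$')=0, C('C')=1, C('a')=2, C('b')=5, C('n')=6
L[0]='C': occ=0, LF[0]=C('C')+0=1+0=1
L[1]='a': occ=0, LF[1]=C('a')+0=2+0=2
L[2]='n': occ=0, LF[2]=C('n')+0=6+0=6
L[3]='n': occ=1, LF[3]=C('n')+1=6+1=7
L[4]='b': occ=0, LF[4]=C('b')+0=5+0=5
L[5]='$': occ=0, LF[5]=C('$')+0=0+0=0
L[6]='a': occ=1, LF[6]=C('a')+1=2+1=3
L[7]='a': occ=2, LF[7]=C('a')+2=2+2=4

Answer: 1 2 6 7 5 0 3 4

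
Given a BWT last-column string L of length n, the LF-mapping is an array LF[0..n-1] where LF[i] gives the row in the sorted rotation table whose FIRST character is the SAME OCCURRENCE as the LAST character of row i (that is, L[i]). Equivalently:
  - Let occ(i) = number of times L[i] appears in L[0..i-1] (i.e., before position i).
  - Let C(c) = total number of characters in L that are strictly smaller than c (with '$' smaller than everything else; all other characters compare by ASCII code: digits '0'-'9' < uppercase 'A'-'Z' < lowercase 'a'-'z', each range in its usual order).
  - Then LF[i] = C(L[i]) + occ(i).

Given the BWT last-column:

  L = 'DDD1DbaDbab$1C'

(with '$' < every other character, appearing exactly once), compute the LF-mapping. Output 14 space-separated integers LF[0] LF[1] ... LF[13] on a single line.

Char counts: '$':1, '1':2, 'C':1, 'D':5, 'a':2, 'b':3
C (first-col start): C('$')=0, C('1')=1, C('C')=3, C('D')=4, C('a')=9, C('b')=11
L[0]='D': occ=0, LF[0]=C('D')+0=4+0=4
L[1]='D': occ=1, LF[1]=C('D')+1=4+1=5
L[2]='D': occ=2, LF[2]=C('D')+2=4+2=6
L[3]='1': occ=0, LF[3]=C('1')+0=1+0=1
L[4]='D': occ=3, LF[4]=C('D')+3=4+3=7
L[5]='b': occ=0, LF[5]=C('b')+0=11+0=11
L[6]='a': occ=0, LF[6]=C('a')+0=9+0=9
L[7]='D': occ=4, LF[7]=C('D')+4=4+4=8
L[8]='b': occ=1, LF[8]=C('b')+1=11+1=12
L[9]='a': occ=1, LF[9]=C('a')+1=9+1=10
L[10]='b': occ=2, LF[10]=C('b')+2=11+2=13
L[11]='$': occ=0, LF[11]=C('$')+0=0+0=0
L[12]='1': occ=1, LF[12]=C('1')+1=1+1=2
L[13]='C': occ=0, LF[13]=C('C')+0=3+0=3

Answer: 4 5 6 1 7 11 9 8 12 10 13 0 2 3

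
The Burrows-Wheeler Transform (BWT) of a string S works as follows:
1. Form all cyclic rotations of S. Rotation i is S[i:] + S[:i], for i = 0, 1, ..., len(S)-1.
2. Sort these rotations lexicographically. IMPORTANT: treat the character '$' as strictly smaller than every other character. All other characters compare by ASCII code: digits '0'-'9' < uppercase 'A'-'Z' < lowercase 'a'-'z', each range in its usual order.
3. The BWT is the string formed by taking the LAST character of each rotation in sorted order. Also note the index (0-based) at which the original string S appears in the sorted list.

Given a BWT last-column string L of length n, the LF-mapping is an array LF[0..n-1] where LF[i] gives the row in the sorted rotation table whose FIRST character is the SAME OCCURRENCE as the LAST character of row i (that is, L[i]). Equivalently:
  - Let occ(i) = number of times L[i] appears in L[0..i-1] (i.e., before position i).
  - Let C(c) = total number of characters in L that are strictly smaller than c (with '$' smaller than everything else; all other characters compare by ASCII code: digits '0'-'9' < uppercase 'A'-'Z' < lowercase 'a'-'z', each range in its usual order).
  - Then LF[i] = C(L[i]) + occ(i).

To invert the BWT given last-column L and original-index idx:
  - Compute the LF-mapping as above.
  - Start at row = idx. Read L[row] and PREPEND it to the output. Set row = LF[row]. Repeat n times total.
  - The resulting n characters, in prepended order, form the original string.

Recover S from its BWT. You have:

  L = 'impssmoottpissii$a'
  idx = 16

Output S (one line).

LF mapping: 2 6 10 12 13 7 8 9 16 17 11 3 14 15 4 5 0 1
Walk LF starting at row 16, prepending L[row]:
  step 1: row=16, L[16]='$', prepend. Next row=LF[16]=0
  step 2: row=0, L[0]='i', prepend. Next row=LF[0]=2
  step 3: row=2, L[2]='p', prepend. Next row=LF[2]=10
  step 4: row=10, L[10]='p', prepend. Next row=LF[10]=11
  step 5: row=11, L[11]='i', prepend. Next row=LF[11]=3
  step 6: row=3, L[3]='s', prepend. Next row=LF[3]=12
  step 7: row=12, L[12]='s', prepend. Next row=LF[12]=14
  step 8: row=14, L[14]='i', prepend. Next row=LF[14]=4
  step 9: row=4, L[4]='s', prepend. Next row=LF[4]=13
  step 10: row=13, L[13]='s', prepend. Next row=LF[13]=15
  step 11: row=15, L[15]='i', prepend. Next row=LF[15]=5
  step 12: row=5, L[5]='m', prepend. Next row=LF[5]=7
  step 13: row=7, L[7]='o', prepend. Next row=LF[7]=9
  step 14: row=9, L[9]='t', prepend. Next row=LF[9]=17
  step 15: row=17, L[17]='a', prepend. Next row=LF[17]=1
  step 16: row=1, L[1]='m', prepend. Next row=LF[1]=6
  step 17: row=6, L[6]='o', prepend. Next row=LF[6]=8
  step 18: row=8, L[8]='t', prepend. Next row=LF[8]=16
Reversed output: tomatomississippi$

Answer: tomatomississippi$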